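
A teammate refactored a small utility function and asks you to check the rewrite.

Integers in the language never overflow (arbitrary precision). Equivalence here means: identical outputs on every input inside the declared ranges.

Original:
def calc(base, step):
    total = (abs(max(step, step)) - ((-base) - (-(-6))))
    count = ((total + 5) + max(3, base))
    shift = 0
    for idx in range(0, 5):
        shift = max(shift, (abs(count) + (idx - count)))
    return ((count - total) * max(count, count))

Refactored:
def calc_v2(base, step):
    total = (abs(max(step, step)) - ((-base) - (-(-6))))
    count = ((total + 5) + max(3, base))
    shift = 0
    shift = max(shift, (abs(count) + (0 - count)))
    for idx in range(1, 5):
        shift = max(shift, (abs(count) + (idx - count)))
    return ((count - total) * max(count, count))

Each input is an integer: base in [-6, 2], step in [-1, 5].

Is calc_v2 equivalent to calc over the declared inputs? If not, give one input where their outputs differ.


Differences: constant usage differs; and arithmetic usage differs; and min/max/abs usage differs; and loop structure differs; and statement counts differ — yet all 63 inputs agree.
verdict: equivalent


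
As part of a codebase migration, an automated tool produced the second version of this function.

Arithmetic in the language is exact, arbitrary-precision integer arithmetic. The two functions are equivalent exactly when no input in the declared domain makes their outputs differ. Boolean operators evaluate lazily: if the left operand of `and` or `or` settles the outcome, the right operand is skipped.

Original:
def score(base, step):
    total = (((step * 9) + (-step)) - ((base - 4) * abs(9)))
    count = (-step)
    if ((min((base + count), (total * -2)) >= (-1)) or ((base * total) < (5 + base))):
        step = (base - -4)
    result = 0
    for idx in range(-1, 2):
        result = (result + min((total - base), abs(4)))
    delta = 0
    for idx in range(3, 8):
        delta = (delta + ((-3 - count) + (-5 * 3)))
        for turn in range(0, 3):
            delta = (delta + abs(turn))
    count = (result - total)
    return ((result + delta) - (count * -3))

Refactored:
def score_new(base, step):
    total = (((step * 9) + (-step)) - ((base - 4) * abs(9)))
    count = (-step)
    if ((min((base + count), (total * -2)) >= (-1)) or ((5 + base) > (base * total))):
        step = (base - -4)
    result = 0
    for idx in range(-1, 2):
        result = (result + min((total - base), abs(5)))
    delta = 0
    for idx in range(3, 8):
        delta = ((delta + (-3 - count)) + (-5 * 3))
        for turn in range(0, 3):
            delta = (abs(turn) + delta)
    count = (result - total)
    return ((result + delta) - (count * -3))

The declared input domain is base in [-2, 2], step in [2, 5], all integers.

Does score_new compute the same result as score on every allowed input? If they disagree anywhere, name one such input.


Take base=-2, step=2.
score: total = 70; count = -2; ((min((base + count), (total * -2)) >= (-1)) or ((base * total) < (5 + base))) -> true; step = 2; result = 0; [idx=-1]; result = 4; [idx=0]; result = 8; [idx=1]; result = 12; delta = 0; [idx=3]; delta = -16; [turn=0]; delta = -16; [turn=1]; delta = -15; [turn=2]; delta = -13; [idx=4]; delta = -29; [turn=0]; delta = -29; [turn=1]; delta = -28; [turn=2]; delta = -26; [idx=5]; delta = -42; [turn=0]; delta = -42; [turn=1]; delta = -41; [turn=2]; delta = -39; [idx=6]; delta = -55; [turn=0]; delta = -55; [turn=1]; delta = -54; [turn=2]; delta = -52; [idx=7]; delta = -68; [turn=0]; delta = -68; [turn=1]; delta = -67; [turn=2]; delta = -65; count = -58; return -227
score_new: total = 70; count = -2; ((min((base + count), (total * -2)) >= (-1)) or ((5 + base) > (base * total))) -> true; step = 2; result = 0; [idx=-1]; result = 5; [idx=0]; result = 10; [idx=1]; result = 15; delta = 0; [idx=3]; delta = -16; [turn=0]; delta = -16; [turn=1]; delta = -15; [turn=2]; delta = -13; [idx=4]; delta = -29; [turn=0]; delta = -29; [turn=1]; delta = -28; [turn=2]; delta = -26; [idx=5]; delta = -42; [turn=0]; delta = -42; [turn=1]; delta = -41; [turn=2]; delta = -39; [idx=6]; delta = -55; [turn=0]; delta = -55; [turn=1]; delta = -54; [turn=2]; delta = -52; [idx=7]; delta = -68; [turn=0]; delta = -68; [turn=1]; delta = -67; [turn=2]; delta = -65; count = -55; return -215
-227 against -215: the behavior changed.
verdict: not equivalent; witness: base=-2, step=2


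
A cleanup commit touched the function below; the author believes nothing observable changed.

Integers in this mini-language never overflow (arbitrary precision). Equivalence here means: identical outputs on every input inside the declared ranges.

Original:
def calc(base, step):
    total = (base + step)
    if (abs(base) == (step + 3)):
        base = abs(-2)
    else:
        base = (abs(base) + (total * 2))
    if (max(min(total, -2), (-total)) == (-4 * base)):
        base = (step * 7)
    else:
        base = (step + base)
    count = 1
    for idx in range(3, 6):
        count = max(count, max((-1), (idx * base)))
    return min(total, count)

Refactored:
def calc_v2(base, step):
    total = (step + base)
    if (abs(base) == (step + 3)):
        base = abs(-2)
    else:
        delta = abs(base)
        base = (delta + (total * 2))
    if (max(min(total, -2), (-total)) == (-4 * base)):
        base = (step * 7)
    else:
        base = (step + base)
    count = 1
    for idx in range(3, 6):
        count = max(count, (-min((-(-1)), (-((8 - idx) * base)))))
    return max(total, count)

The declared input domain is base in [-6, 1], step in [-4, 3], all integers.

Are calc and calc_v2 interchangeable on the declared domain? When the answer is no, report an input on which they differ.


Take base=-6, step=-4.
calc: total=-10, then (abs(base) == (step + 3)) is false, then base=-14, then (max(min(total, -2), (-total)) == (-4 * base)) is false, then base=-18, then count=1, then (idx=3), then count=1, then (idx=4), then count=1, then (idx=5), then count=1, then returns -10
calc_v2: total=-10, then (abs(base) == (step + 3)) is false, then delta=6, then base=-14, then (max(min(total, -2), (-total)) == (-4 * base)) is false, then base=-18, then count=1, then (idx=3), then count=1, then (idx=4), then count=1, then (idx=5), then count=1, then returns 1
-10 and 1 differ, so these are not the same function on this domain.
verdict: not equivalent; witness: base=-6, step=-4


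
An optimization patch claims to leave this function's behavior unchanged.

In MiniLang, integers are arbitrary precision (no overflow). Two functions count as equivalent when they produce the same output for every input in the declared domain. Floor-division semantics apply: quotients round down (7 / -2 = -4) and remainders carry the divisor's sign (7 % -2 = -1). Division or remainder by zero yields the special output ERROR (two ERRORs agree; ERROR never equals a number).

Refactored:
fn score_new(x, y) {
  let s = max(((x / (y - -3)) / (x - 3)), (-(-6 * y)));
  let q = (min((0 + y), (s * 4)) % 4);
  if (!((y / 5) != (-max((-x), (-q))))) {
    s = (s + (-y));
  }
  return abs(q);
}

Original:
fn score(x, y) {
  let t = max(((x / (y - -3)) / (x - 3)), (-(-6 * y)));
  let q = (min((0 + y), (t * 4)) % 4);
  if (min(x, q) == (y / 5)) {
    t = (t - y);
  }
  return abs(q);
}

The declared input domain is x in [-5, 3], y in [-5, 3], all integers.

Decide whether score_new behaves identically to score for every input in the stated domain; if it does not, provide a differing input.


This is a faithful refactor — comparison usage differs, plus boolean connective usage differs, plus local variable names differ, plus min/max/abs usage differs, plus arithmetic usage differs, but the computed results match everywhere.
Spot check at x=2, y=0 — score: t := 0 | q := 0 | (min(x, q) == (y / 5)): true | t := 0 | result 0. score_new: s := 0 | q := 0 | (!((y / 5) != (-max((-x), (-q))))): true | s := 0 | result 0. Both give 0.
Sweeping the whole domain (81 inputs) finds no disagreement.
verdict: equivalent


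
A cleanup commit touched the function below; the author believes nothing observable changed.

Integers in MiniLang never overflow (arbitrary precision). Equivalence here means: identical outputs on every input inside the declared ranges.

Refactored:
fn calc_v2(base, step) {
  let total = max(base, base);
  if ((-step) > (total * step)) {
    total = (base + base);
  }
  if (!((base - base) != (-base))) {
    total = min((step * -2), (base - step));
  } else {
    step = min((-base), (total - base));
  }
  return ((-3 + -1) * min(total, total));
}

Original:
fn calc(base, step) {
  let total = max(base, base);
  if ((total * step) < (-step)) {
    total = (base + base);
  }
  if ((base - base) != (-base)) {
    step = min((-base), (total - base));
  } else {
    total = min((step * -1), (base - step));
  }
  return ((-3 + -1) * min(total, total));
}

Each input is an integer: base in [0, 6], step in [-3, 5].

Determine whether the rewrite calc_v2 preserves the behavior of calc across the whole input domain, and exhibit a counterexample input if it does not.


Run the pair on base=0, step=1.
calc: total := 0 | ((total * step) < (-step)): false | ((base - base) != (-base)): false | total := -1 | result 4
calc_v2: total := 0 | ((-step) > (total * step)): false | (!((base - base) != (-base))): true | total := -2 | result 8
4 and 8 differ, so these are not the same function on this domain.
verdict: not equivalent; witness: base=0, step=1


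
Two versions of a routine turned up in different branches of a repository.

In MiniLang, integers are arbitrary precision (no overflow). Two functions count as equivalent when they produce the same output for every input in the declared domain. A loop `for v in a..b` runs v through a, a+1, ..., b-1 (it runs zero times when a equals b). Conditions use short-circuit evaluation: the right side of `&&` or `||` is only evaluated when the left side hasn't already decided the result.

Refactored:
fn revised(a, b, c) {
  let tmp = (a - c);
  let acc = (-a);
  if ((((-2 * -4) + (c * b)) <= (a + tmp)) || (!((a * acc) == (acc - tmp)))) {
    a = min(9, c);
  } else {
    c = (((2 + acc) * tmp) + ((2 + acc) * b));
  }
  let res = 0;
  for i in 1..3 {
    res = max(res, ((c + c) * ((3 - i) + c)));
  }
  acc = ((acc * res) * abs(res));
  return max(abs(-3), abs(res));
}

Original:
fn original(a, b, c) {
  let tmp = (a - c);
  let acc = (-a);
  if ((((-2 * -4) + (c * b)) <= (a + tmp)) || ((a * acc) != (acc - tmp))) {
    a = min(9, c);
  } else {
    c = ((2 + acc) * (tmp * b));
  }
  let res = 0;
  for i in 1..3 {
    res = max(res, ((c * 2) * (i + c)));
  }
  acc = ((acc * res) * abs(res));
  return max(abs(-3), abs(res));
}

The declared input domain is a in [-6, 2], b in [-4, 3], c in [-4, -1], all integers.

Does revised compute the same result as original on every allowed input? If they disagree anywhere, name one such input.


The rewrite breaks on a=-1, b=-4, c=-3, where the results are 1104 and 60.
original: tmp := 2 | acc := 1 | ((((-2 * -4) + (c * b)) <= (a + tmp)) || ((a * acc) != (acc - tmp))): false | c := -24 | res := 0 | iter i=1: | res := 1104 | iter i=2: | res := 1104 | acc := 1218816 | result 1104
revised: tmp := 2 | acc := 1 | ((((-2 * -4) + (c * b)) <= (a + tmp)) || (!((a * acc) == (acc - tmp)))): false | c := -6 | res := 0 | iter i=1: | res := 48 | iter i=2: | res := 60 | acc := 3600 | result 60
verdict: not equivalent; witness: a=-1, b=-4, c=-3


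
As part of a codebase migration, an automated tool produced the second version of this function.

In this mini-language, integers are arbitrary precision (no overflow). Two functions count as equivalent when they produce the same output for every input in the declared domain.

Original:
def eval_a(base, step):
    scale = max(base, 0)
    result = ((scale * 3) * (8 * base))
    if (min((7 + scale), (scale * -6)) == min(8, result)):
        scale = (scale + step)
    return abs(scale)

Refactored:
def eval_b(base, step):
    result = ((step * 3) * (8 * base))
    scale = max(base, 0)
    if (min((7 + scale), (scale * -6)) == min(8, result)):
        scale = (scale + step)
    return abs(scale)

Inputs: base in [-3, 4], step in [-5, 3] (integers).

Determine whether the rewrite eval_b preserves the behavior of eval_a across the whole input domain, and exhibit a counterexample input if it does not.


Try base=-3, step=-5.
eval_a: scale becomes 0; next result becomes 0; next (min((7 + scale), (scale * -6)) == min(8, result)) evaluates to true; next scale becomes -5; next final value 5
eval_b: result becomes 360; next scale becomes 0; next (min((7 + scale), (scale * -6)) == min(8, result)) evaluates to false; next final value 0
5 against 0: the behavior changed.
verdict: not equivalent; witness: base=-3, step=-5


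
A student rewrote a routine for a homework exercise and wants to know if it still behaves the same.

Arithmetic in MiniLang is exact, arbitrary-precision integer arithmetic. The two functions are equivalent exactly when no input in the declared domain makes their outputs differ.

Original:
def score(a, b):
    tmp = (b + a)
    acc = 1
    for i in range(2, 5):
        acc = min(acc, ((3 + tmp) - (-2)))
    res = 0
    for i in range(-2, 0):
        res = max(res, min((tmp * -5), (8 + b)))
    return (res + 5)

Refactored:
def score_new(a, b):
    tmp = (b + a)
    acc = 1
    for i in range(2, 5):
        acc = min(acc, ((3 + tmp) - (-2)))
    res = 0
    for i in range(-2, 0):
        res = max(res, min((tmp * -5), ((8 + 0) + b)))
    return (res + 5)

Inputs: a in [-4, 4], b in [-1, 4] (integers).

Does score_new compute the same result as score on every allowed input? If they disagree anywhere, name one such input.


This is a faithful refactor — arithmetic usage differs; and constant usage differs, but the computed results match everywhere.
Tracing a=-4, b=4: score: tmp becomes 0; next acc becomes 1; next at i=2:; next acc becomes 1; next at i=3:; next acc becomes 1; next at i=4:; next acc becomes 1; next res becomes 0; next at i=-2:; next res becomes 0; next at i=-1:; next res becomes 0; next final value 5 | score_new: tmp becomes 0; next acc becomes 1; next at i=2:; next acc becomes 1; next at i=3:; next acc becomes 1; next at i=4:; next acc becomes 1; next res becomes 0; next at i=-2:; next res becomes 0; next at i=-1:; next res becomes 0; next final value 5 — matching result 5.
Sweeping the whole domain (54 inputs) finds no disagreement.
verdict: equivalent


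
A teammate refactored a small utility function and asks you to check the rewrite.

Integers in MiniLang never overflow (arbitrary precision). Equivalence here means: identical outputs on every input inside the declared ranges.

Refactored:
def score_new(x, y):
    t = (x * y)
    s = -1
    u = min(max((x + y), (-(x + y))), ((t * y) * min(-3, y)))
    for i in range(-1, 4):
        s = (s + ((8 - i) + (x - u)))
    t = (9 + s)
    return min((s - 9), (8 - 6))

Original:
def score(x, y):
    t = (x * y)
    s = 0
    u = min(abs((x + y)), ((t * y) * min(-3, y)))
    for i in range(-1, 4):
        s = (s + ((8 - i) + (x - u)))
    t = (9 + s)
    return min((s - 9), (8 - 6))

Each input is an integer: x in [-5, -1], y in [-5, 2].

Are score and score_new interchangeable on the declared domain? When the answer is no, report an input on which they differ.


x=-5, y=-5 yields -49 from score but -50 from score_new.
verdict: not equivalent; witness: x=-5, y=-5


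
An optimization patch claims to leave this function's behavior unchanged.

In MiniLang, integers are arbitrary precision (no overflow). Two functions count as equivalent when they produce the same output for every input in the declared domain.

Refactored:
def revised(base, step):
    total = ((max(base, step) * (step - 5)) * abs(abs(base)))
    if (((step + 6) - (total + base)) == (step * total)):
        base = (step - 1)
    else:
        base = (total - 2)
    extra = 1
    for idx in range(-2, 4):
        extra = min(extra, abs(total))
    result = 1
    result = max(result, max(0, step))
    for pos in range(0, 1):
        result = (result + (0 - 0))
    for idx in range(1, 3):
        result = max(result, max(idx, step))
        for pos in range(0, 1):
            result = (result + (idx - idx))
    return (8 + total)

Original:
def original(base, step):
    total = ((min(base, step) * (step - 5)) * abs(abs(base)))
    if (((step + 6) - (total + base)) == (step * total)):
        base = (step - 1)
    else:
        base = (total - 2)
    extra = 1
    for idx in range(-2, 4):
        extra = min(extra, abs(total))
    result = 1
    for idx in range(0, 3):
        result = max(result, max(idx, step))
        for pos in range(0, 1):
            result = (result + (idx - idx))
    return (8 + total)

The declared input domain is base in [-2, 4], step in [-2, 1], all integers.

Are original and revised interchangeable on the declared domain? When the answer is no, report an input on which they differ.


Not equivalent: base=-2, step=-1 separates them (32 vs 20).
original: total=24, then (((step + 6) - (total + base)) == (step * total)) is false, then base=22, then extra=1, then (idx=-2), then extra=1, then (idx=-1), then extra=1, then (idx=0), then extra=1, then (idx=1), then extra=1, then (idx=2), then extra=1, then (idx=3), then extra=1, then result=1, then (idx=0), then result=1, then (pos=0), then result=1, then (idx=1), then result=1, then (pos=0), then result=1, then (idx=2), then result=2, then (pos=0), then result=2, then returns 32
revised: total=12, then (((step + 6) - (total + base)) == (step * total)) is false, then base=10, then extra=1, then (idx=-2), then extra=1, then (idx=-1), then extra=1, then (idx=0), then extra=1, then (idx=1), then extra=1, then (idx=2), then extra=1, then (idx=3), then extra=1, then result=1, then result=1, then (pos=0), then result=1, then (idx=1), then result=1, then (pos=0), then result=1, then (idx=2), then result=2, then (pos=0), then result=2, then returns 20
verdict: not equivalent; witness: base=-2, step=-1


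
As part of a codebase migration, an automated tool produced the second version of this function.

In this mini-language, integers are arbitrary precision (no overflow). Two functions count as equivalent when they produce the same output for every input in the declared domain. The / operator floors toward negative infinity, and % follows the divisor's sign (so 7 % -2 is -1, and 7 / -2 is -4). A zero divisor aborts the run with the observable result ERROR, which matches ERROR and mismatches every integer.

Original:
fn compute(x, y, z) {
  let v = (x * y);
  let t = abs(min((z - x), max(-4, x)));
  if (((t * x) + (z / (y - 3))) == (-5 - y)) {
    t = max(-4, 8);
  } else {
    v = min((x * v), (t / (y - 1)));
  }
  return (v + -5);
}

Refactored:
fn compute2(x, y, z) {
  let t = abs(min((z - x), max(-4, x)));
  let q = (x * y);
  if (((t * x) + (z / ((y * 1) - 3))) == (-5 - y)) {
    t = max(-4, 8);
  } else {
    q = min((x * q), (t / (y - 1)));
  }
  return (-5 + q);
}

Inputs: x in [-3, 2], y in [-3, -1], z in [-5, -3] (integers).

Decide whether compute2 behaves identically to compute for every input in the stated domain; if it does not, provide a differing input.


Equivalent — the differences include local variable names differ, and arithmetic usage differs, and constant usage differs, yet no declared input distinguishes the two.
As a probe, take x=1, y=-3, z=-3: compute runs v := -3 | t := 4 | (((t * x) + (z / (y - 3))) == (-5 - y)): false | v := -3 | result -8; compute2 runs t := 4 | q := -3 | (((t * x) + (z / ((y * 1) - 3))) == (-5 - y)): false | q := -3 | result -8; both end at -8.
Every one of the 54 inputs gives matching results.
verdict: equivalent


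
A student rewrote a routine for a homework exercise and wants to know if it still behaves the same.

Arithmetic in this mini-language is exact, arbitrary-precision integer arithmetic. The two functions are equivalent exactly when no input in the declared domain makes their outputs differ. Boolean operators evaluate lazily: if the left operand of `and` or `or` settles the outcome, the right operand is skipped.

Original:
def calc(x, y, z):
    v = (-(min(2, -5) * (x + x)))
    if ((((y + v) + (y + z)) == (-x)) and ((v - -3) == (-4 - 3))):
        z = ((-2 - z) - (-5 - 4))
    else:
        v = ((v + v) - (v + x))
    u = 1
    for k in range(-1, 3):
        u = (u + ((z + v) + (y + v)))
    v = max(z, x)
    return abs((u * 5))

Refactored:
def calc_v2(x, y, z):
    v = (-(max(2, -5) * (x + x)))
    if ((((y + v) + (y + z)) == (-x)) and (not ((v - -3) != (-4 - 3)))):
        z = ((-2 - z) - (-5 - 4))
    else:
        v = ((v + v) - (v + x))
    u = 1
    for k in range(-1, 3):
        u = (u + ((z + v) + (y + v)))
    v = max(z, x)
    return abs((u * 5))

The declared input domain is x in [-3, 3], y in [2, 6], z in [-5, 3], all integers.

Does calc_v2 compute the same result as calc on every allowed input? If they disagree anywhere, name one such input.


At x=-3, y=2, z=-5: calc gives 1135, calc_v2 gives 545.
verdict: not equivalent; witness: x=-3, y=2, z=-5


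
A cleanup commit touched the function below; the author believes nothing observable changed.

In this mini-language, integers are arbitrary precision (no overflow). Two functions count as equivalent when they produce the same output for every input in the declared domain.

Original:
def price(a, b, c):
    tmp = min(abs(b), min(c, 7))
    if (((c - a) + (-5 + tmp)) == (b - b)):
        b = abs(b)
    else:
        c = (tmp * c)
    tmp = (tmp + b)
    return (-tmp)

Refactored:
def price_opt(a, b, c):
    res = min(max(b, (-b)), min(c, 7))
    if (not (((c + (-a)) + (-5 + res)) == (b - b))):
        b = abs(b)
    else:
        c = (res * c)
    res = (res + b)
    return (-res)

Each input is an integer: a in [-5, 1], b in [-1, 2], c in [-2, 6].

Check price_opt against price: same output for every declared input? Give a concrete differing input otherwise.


There is a counterexample at a=-5, b=-1, c=-2: 3 on one side, 1 on the other.
price: tmp becomes -2; next (((c - a) + (-5 + tmp)) == (b - b)) evaluates to false; next c becomes 4; next tmp becomes -3; next final value 3
price_opt: res becomes -2; next (not (((c + (-a)) + (-5 + res)) == (b - b))) evaluates to true; next b becomes 1; next res becomes -1; next final value 1
verdict: not equivalent; witness: a=-5, b=-1, c=-2


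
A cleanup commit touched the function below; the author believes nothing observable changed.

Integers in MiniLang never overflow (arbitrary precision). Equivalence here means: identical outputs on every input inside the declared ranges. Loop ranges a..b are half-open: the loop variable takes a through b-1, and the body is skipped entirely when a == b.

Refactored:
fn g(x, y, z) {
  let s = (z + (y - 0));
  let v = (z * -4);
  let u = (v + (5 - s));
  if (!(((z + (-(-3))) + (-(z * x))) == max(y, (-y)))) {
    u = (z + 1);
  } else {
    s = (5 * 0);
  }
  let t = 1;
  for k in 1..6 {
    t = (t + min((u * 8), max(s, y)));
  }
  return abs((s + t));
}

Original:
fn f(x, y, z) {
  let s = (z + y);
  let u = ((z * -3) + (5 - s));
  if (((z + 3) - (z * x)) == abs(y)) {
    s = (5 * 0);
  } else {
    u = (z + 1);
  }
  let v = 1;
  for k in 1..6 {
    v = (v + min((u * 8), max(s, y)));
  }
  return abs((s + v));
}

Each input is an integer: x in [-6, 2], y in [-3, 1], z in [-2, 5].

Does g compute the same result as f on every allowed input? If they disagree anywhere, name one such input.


Try x=1, y=-3, z=2.
f: s = -1; u = 0; (((z + 3) - (z * x)) == abs(y)) -> true; s = 0; v = 1; [k=1]; v = 1; [k=2]; v = 1; [k=3]; v = 1; [k=4]; v = 1; [k=5]; v = 1; return 1
g: s = -1; v = -8; u = -2; (!(((z + (-(-3))) + (-(z * x))) == max(y, (-y)))) -> false; s = 0; t = 1; [k=1]; t = -15; [k=2]; t = -31; [k=3]; t = -47; [k=4]; t = -63; [k=5]; t = -79; return 79
1 vs 79 — the two versions disagree here.
verdict: not equivalent; witness: x=1, y=-3, z=2


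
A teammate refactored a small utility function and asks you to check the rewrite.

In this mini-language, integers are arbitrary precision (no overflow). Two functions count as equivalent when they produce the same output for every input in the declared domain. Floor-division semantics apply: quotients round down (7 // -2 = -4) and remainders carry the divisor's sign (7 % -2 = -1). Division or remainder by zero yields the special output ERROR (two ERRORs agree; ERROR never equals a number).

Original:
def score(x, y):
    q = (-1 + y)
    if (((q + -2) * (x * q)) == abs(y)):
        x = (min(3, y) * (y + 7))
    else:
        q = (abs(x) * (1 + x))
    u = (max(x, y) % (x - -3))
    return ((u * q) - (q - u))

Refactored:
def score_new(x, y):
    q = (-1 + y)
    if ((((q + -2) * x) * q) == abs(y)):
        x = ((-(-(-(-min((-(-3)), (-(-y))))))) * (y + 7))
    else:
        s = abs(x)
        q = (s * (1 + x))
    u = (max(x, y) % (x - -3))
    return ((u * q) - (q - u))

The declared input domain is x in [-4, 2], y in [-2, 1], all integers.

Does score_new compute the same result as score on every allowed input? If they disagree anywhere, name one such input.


Differences: local variable names differ; also statement counts differ — yet all 28 inputs agree.
verdict: equivalent


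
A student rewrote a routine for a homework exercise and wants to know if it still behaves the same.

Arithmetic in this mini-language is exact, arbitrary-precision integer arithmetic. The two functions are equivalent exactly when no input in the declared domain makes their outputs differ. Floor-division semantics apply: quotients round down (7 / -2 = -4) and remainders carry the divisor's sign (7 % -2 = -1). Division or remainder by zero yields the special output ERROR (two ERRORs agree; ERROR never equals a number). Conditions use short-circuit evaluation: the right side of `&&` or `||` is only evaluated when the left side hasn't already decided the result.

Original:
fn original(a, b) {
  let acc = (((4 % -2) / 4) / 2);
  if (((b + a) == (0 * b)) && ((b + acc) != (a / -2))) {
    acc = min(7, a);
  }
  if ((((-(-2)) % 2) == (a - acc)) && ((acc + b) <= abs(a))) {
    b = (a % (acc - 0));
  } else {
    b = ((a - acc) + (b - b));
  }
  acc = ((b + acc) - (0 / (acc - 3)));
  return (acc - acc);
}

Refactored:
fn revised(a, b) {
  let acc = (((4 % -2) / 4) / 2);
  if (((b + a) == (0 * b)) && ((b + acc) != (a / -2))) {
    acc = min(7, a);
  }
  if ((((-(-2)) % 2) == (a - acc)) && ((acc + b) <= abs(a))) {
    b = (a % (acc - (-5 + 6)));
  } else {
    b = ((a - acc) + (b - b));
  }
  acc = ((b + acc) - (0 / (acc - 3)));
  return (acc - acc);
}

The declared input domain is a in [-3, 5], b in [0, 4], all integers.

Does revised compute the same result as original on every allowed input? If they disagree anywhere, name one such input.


The rewrite breaks on a=0, b=0, where the results are ERROR and 0.
original: acc := 0 | (((b + a) == (0 * b)) && ((b + acc) != (a / -2))): false | ((((-(-2)) % 2) == (a - acc)) && ((acc + b) <= abs(a))): true | divide-by-zero, output ERROR
revised: acc := 0 | (((b + a) == (0 * b)) && ((b + acc) != (a / -2))): false | ((((-(-2)) % 2) == (a - acc)) && ((acc + b) <= abs(a))): true | b := 0 | acc := 0 | result 0
verdict: not equivalent; witness: a=0, b=0


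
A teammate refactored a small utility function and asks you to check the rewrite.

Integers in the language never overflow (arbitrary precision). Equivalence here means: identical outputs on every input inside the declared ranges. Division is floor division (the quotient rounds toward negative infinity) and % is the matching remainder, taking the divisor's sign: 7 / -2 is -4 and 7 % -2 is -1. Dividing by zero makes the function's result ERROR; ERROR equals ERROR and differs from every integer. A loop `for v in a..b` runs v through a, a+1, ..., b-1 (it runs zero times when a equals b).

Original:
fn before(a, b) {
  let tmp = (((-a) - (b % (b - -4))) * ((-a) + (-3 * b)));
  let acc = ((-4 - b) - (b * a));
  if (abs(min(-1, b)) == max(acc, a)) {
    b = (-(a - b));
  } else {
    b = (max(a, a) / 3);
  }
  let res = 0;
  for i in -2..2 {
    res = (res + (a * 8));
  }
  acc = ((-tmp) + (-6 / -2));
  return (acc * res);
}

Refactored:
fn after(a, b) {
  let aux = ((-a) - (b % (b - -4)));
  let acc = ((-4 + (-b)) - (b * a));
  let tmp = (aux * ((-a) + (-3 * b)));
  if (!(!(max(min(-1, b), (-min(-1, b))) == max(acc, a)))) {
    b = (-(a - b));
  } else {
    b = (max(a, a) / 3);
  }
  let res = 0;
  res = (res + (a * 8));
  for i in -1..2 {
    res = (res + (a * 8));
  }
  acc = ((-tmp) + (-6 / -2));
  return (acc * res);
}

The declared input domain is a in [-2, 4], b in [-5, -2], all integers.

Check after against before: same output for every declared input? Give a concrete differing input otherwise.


Although loop structure differs; local variable names differ; statement counts differ; constant usage differs; min/max/abs usage differs; boolean connective usage differs; arithmetic usage differs, 28/28 inputs agree.
verdict: equivalent


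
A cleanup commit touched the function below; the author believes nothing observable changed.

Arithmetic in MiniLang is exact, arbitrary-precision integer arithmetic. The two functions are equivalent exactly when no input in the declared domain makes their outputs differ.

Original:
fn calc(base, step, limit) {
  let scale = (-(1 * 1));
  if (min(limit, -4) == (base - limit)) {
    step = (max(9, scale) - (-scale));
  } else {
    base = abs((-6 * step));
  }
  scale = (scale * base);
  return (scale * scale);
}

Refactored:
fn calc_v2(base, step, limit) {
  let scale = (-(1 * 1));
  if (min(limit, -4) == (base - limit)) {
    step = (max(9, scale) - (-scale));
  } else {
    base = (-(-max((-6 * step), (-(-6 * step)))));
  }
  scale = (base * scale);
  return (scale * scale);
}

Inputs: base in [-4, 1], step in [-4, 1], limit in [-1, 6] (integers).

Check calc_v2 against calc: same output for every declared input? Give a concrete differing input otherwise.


Reading the diff, among the changes: min/max/abs usage differs; arithmetic usage differs; constant usage differs.
As a probe, take base=0, step=-2, limit=6: calc runs scale = -1; (min(limit, -4) == (base - limit)) -> false; base = 12; scale = -12; return 144; calc_v2 runs scale = -1; (min(limit, -4) == (base - limit)) -> false; base = 12; scale = -12; return 144; both end at 144.
Across all 288 domain points the two functions coincide.
verdict: equivalent


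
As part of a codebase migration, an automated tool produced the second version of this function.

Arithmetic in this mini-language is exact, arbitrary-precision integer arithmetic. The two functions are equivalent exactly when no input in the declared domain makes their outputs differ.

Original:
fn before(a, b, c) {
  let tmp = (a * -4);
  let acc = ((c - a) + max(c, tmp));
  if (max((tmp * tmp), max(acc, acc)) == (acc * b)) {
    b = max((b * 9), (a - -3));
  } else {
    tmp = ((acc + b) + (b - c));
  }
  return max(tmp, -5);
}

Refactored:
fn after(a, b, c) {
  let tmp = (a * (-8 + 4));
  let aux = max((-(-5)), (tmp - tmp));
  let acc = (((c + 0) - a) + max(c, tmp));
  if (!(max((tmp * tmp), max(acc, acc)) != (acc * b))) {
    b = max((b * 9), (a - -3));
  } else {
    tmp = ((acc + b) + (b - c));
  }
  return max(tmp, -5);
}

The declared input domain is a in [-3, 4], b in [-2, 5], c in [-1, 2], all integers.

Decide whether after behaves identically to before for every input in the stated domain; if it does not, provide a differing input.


Comparing the listings, the differences include: statement counts differ, plus constant usage differs, plus min/max/abs usage differs, plus boolean connective usage differs, plus local variable names differ, plus arithmetic usage differs, plus comparison usage differs.
As a probe, take a=1, b=5, c=2: before runs tmp=-4, then acc=3, then (max((tmp * tmp), max(acc, acc)) == (acc * b)) is false, then tmp=11, then returns 11; after runs tmp=-4, then aux=5, then acc=3, then (!(max((tmp * tmp), max(acc, acc)) != (acc * b))) is false, then tmp=11, then returns 11; both end at 11.
Sweeping the whole domain (256 inputs) finds no disagreement.
verdict: equivalent


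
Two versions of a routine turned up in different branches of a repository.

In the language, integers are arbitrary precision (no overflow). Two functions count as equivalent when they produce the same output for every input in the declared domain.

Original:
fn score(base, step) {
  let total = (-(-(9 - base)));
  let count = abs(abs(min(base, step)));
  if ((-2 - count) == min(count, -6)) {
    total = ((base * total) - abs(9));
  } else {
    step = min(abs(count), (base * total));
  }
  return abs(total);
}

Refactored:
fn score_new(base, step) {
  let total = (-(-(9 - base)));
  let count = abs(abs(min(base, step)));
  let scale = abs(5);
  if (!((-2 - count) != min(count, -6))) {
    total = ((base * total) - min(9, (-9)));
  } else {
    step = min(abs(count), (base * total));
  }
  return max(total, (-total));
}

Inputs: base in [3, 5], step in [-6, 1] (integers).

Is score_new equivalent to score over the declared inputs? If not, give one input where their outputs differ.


Input base=3, step=-4: 9 from score versus 27 from score_new.
verdict: not equivalent; witness: base=3, step=-4


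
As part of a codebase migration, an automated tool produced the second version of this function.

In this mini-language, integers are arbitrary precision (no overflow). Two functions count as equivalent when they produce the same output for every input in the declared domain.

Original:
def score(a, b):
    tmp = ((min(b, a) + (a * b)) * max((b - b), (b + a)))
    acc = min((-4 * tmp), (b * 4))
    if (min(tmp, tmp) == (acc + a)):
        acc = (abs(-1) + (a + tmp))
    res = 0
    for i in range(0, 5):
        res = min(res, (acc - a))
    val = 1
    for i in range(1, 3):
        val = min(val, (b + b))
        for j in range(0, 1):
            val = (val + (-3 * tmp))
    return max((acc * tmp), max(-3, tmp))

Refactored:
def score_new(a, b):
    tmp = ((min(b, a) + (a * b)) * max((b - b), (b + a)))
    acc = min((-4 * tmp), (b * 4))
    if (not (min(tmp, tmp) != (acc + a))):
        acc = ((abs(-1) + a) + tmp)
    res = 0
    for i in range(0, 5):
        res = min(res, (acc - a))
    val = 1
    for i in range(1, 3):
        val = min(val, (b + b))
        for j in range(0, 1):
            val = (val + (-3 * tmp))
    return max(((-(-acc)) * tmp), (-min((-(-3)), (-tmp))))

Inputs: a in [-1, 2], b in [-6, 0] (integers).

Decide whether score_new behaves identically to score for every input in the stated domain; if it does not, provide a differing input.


Side by side, the visible changes include: boolean connective usage differs, plus comparison usage differs, plus min/max/abs usage differs.
As a probe, take a=-1, b=-1: score runs tmp=0, then acc=-4, then (min(tmp, tmp) == (acc + a)) is false, then res=0, then (i=0), then res=-3, then (i=1), then res=-3, then (i=2), then res=-3, then (i=3), then res=-3, then (i=4), then res=-3, then val=1, then (i=1), then val=-2, then (j=0), then val=-2, then (i=2), then val=-2, then (j=0), then val=-2, then returns 0; score_new runs tmp=0, then acc=-4, then (not (min(tmp, tmp) != (acc + a))) is false, then res=0, then (i=0), then res=-3, then (i=1), then res=-3, then (i=2), then res=-3, then (i=3), then res=-3, then (i=4), then res=-3, then val=1, then (i=1), then val=-2, then (j=0), then val=-2, then (i=2), then val=-2, then (j=0), then val=-2, then returns 0; both end at 0.
An exhaustive pass over the 28 declared inputs shows identical outputs.
verdict: equivalent


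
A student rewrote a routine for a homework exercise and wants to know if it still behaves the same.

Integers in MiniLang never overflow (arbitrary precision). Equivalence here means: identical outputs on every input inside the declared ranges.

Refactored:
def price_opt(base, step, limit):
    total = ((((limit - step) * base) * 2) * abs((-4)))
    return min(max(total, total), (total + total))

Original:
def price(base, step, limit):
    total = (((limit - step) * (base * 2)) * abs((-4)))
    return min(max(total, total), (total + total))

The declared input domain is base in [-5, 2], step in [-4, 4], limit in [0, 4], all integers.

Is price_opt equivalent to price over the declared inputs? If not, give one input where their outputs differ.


Behavior is preserved: although same computation, different form, the outputs never diverge.
One worked example (base=1, step=0, limit=4) — price: total = 32; return 32; price_opt: total = 32; return 32; agreement on 32.
Every one of the 360 inputs gives matching results.
verdict: equivalent


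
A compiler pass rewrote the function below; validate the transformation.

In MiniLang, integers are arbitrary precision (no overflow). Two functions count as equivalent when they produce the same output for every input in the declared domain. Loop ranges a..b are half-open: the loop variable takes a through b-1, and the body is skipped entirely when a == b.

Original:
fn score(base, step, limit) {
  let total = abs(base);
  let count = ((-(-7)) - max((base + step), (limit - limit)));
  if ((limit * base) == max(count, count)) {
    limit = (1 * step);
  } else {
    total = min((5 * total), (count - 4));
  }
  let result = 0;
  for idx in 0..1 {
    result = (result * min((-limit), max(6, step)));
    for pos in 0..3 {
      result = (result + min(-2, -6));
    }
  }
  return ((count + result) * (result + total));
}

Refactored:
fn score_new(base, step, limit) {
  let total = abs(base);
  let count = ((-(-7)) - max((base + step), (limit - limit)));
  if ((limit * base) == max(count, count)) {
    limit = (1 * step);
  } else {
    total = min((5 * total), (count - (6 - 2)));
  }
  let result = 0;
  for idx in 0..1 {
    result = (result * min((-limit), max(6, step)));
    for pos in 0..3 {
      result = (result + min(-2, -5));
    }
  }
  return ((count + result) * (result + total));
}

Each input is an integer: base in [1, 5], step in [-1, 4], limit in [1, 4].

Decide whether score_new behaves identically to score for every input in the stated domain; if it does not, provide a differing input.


Evaluate both at base=1, step=-1, limit=1.
score: total = 1; count = 7; ((limit * base) == max(count, count)) -> false; total = 3; result = 0; [idx=0]; result = 0; [pos=0]; result = -6; [pos=1]; result = -12; [pos=2]; result = -18; return 165
score_new: total = 1; count = 7; ((limit * base) == max(count, count)) -> false; total = 3; result = 0; [idx=0]; result = 0; [pos=0]; result = -5; [pos=1]; result = -10; [pos=2]; result = -15; return 96
165 and 96 differ, so these are not the same function on this domain.
verdict: not equivalent; witness: base=1, step=-1, limit=1


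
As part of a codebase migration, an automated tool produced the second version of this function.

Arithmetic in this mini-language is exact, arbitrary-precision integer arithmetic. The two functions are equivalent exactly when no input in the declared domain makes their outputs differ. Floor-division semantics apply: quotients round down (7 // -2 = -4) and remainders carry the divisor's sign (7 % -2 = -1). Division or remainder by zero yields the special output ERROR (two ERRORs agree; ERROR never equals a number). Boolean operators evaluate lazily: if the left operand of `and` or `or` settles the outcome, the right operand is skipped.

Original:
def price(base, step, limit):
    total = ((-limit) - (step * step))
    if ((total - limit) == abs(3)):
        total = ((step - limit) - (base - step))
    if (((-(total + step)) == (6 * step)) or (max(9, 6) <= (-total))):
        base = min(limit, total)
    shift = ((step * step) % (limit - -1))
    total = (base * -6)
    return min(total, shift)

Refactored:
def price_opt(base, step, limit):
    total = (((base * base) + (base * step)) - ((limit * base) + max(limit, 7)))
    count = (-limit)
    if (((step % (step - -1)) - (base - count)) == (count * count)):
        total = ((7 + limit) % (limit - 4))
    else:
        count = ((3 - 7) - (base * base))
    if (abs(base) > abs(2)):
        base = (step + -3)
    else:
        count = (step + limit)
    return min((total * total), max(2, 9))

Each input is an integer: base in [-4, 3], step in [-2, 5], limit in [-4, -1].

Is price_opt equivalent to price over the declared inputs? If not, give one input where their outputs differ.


These are not equivalent — on base=-4, step=-2, limit=-4 the outputs split (-2 vs 1).
price: total := 0 | ((total - limit) == abs(3)): false | (((-(total + step)) == (6 * step)) or (max(9, 6) <= (-total))): false | shift := -2 | total := 24 | result -2
price_opt: total := 1 | count := 4 | (((step % (step - -1)) - (base - count)) == (count * count)): false | count := -20 | (abs(base) > abs(2)): true | base := -5 | result 1
verdict: not equivalent; witness: base=-4, step=-2, limit=-4
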